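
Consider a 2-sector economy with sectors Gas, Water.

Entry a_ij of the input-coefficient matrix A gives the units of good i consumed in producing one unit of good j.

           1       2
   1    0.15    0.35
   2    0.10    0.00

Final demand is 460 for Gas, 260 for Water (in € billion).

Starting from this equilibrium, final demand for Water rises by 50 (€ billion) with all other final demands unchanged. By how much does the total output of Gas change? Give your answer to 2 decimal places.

I − A =
  [   0.85    -0.35]
  [  -0.10     1.00]
det(I−A) = (0.85)(1.00) − (-0.35)(-0.10) = 0.8150
adj(I−A) = [[1.00, 0.35], [0.10, 0.85]]
(I − A)⁻¹ = adj(I−A) / det(I−A) ≈
  [   1.2270     0.4294]
  [   0.1227     1.0429]
Δx = (I − A)⁻¹ Δd with Δd having +50 in the Water component and 0 elsewhere.
So Δx_1 = L_12 · (+50), where L_12 = adj(I−A)_12 / det(I−A) = 0.35 / 0.8150.
Δx_1 = 0.35 × (+50) / 0.8150 = 17.50 / 0.8150 ≈ 21.47.

Δx_1 = 21.47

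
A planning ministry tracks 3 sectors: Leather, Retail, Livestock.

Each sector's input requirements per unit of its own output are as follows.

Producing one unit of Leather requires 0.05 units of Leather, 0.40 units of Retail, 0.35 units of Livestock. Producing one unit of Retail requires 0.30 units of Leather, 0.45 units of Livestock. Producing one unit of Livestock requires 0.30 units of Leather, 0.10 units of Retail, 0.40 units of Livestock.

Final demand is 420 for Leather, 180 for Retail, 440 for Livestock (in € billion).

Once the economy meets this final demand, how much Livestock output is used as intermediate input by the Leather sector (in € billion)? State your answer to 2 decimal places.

I − A =
  [   0.95    -0.30    -0.30]
  [  -0.40     1.00    -0.10]
  [  -0.35    -0.45     0.60]
Cofactors of I−A, C_ij = (−1)^(i+j)·(minor ij) (rows/columns in the sector order above):
  C_11 = (1.00)(0.60) − (-0.10)(-0.45) = 0.5550
  C_12 = −[(-0.40)(0.60) − (-0.10)(-0.35)] = 0.2750
  C_13 = (-0.40)(-0.45) − (1.00)(-0.35) = 0.5300
  C_21 = −[(-0.30)(0.60) − (-0.30)(-0.45)] = 0.3150
  C_22 = (0.95)(0.60) − (-0.30)(-0.35) = 0.4650
  C_23 = −[(0.95)(-0.45) − (-0.30)(-0.35)] = 0.5325
  C_31 = (-0.30)(-0.10) − (-0.30)(1.00) = 0.3300
  C_32 = −[(0.95)(-0.10) − (-0.30)(-0.40)] = 0.2150
  C_33 = (0.95)(1.00) − (-0.30)(-0.40) = 0.8300
det(I−A) = Σ_j (I−A)_1j·C_1j = (0.95)(0.5550) + (-0.30)(0.2750) + (-0.30)(0.5300) = 0.28575
adj(I−A) = Cᵀ =
  [ 0.5550   0.3150   0.3300]
  [ 0.2750   0.4650   0.2150]
  [ 0.5300   0.5325   0.8300]
(I − A)⁻¹ = adj(I−A) / det(I−A) ≈
  [   1.9423     1.1024     1.1549]
  [   0.9624     1.6273     0.7524]
  [   1.8548     1.8635     2.9046]
First solve x = (I − A)⁻¹ d = adj(I−A)·d / det(I−A); in particular x_1 = (0.5550·420 + 0.3150·180 + 0.3300·440) / 0.28575 = 435.00 / 0.28575 ≈ 1522.3097.
Intermediate flow from 3 to 1: z_31 = a_31 · x_1 = 0.35 × 435.00 / 0.28575 = 152.25 / 0.28575 ≈ 532.81.

z_31 = 532.81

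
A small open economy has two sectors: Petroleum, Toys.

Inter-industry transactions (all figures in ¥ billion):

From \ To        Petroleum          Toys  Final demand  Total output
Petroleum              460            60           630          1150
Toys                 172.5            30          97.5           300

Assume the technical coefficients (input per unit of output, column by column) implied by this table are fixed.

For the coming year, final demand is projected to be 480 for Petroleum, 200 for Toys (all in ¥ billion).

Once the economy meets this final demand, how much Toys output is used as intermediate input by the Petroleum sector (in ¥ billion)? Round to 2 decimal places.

Technical coefficients a_ij = z_ij / X_j:
  a_PP = 460/1150 = 0.40, a_TP = 172.5/1150 = 0.15
  a_PT = 60/300 = 0.20, a_TT = 30/300 = 0.10
I − A =
  [   0.60    -0.20]
  [  -0.15     0.90]
det(I−A) = (0.60)(0.90) − (-0.20)(-0.15) = 0.5100
adj(I−A) = [[0.90, 0.20], [0.15, 0.60]]
(I − A)⁻¹ = adj(I−A) / det(I−A) ≈
  [   1.7647     0.3922]
  [   0.2941     1.1765]
First solve x = (I − A)⁻¹ d = adj(I−A)·d / det(I−A); in particular x_P = (0.90·480 + 0.20·200) / 0.5100 = 472.00 / 0.5100 ≈ 925.4902.
Intermediate flow from T to P: z_TP = a_TP · x_P = 0.15 × 472.00 / 0.5100 = 70.80 / 0.5100 ≈ 138.82.

z_TP = 138.82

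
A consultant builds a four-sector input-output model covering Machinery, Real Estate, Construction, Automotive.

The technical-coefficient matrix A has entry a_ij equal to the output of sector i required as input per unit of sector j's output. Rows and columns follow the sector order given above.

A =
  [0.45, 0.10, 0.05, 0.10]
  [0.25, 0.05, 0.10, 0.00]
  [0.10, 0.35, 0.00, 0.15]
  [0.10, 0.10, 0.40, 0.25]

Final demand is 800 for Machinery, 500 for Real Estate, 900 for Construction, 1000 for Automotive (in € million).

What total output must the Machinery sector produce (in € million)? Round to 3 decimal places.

x_M = 2429.668

I − A =
  [   0.55    -0.10    -0.05    -0.10]
  [  -0.25     0.95    -0.10     0.00]
  [  -0.10    -0.35     1.00    -0.15]
  [  -0.10    -0.10    -0.40     0.75]
Compute the cofactors C_ij = (−1)^(i+j)·(3×3 minor ij) of I−A; the adjugate is their transpose:
adj(I−A) = Cᵀ =
  [ 0.627750   0.106875   0.082125   0.100125]
  [ 0.181500   0.361000   0.059625   0.036125]
  [ 0.154875   0.159125   0.361125   0.092875]
  [ 0.190500   0.147250   0.211500   0.468125]
det(I−A) = Σ_j (I−A)_1j·C_1j = (0.55)(0.627750) + (-0.10)(0.181500) + (-0.05)(0.154875) + (-0.10)(0.190500) = 0.30031875
(I − A)⁻¹ = adj(I−A) / det(I−A) ≈
  [   2.0903     0.3559     0.2735     0.3334]
  [   0.6044     1.2021     0.1985     0.1203]
  [   0.5157     0.5299     1.2025     0.3093]
  [   0.6343     0.4903     0.7043     1.5588]
x = (I − A)⁻¹ d = adj(I−A)·d / det(I−A), with det(I−A) = 0.30031875:
  x_M = (0.627750·800 + 0.106875·500 + 0.082125·900 + 0.100125·1000) / 0.30031875 = 729.675 / 0.30031875 ≈ 2429.668
  x_R = (0.181500·800 + 0.361000·500 + 0.059625·900 + 0.036125·1000) / 0.30031875 = 415.4875 / 0.30031875 ≈ 1383.488
  x_C = (0.154875·800 + 0.159125·500 + 0.361125·900 + 0.092875·1000) / 0.30031875 = 621.35 / 0.30031875 ≈ 2068.968
  x_A = (0.190500·800 + 0.147250·500 + 0.211500·900 + 0.468125·1000) / 0.30031875 = 884.50 / 0.30031875 ≈ 2945.204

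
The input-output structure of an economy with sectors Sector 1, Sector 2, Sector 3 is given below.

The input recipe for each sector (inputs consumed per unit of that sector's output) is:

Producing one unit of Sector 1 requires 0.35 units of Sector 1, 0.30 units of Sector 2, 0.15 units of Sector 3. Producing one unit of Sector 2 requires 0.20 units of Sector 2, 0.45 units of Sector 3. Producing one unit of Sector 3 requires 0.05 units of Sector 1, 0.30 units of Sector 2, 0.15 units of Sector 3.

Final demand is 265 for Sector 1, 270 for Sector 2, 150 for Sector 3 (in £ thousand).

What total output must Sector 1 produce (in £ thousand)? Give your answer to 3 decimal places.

x_1 = 458.272

I − A =
  [   0.65     0.00    -0.05]
  [  -0.30     0.80    -0.30]
  [  -0.15    -0.45     0.85]
Cofactors of I−A, C_ij = (−1)^(i+j)·(minor ij) (rows/columns in the sector order above):
  C_11 = (0.80)(0.85) − (-0.30)(-0.45) = 0.5450
  C_12 = −[(-0.30)(0.85) − (-0.30)(-0.15)] = 0.3000
  C_13 = (-0.30)(-0.45) − (0.80)(-0.15) = 0.2550
  C_21 = −[(0.00)(0.85) − (-0.05)(-0.45)] = 0.0225
  C_22 = (0.65)(0.85) − (-0.05)(-0.15) = 0.5450
  C_23 = −[(0.65)(-0.45) − (0.00)(-0.15)] = 0.2925
  C_31 = (0.00)(-0.30) − (-0.05)(0.80) = 0.0400
  C_32 = −[(0.65)(-0.30) − (-0.05)(-0.30)] = 0.2100
  C_33 = (0.65)(0.80) − (0.00)(-0.30) = 0.5200
det(I−A) = Σ_j (I−A)_1j·C_1j = (0.65)(0.5450) + (0.00)(0.3000) + (-0.05)(0.2550) = 0.3415
adj(I−A) = Cᵀ =
  [ 0.5450   0.0225   0.0400]
  [ 0.3000   0.5450   0.2100]
  [ 0.2550   0.2925   0.5200]
(I − A)⁻¹ = adj(I−A) / det(I−A) ≈
  [   1.5959     0.0659     0.1171]
  [   0.8785     1.5959     0.6149]
  [   0.7467     0.8565     1.5227]
x = (I − A)⁻¹ d = adj(I−A)·d / det(I−A), with det(I−A) = 0.3415:
  x_1 = (0.5450·265 + 0.0225·270 + 0.0400·150) / 0.3415 = 156.50 / 0.3415 ≈ 458.272
  x_2 = (0.3000·265 + 0.5450·270 + 0.2100·150) / 0.3415 = 258.15 / 0.3415 ≈ 755.930
  x_3 = (0.2550·265 + 0.2925·270 + 0.5200·150) / 0.3415 = 224.55 / 0.3415 ≈ 657.540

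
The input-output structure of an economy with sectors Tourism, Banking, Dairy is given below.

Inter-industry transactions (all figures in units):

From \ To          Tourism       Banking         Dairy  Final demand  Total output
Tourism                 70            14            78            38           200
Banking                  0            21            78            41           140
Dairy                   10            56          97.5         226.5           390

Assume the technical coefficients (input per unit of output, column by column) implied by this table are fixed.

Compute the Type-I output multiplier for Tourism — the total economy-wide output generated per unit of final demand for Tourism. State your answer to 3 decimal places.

Technical coefficients a_ij = z_ij / X_j:
  a_TT = 70/200 = 0.35, a_BT = 0/200 = 0.00, a_DT = 10/200 = 0.05
  a_TB = 14/140 = 0.10, a_BB = 21/140 = 0.15, a_DB = 56/140 = 0.40
  a_TD = 78/390 = 0.20, a_BD = 78/390 = 0.20, a_DD = 97.5/390 = 0.25
I − A =
  [   0.65    -0.10    -0.20]
  [   0.00     0.85    -0.20]
  [  -0.05    -0.40     0.75]
Cofactors of I−A, C_ij = (−1)^(i+j)·(minor ij) (rows/columns in the sector order above):
  C_11 = (0.85)(0.75) − (-0.20)(-0.40) = 0.5575
  C_12 = −[(0.00)(0.75) − (-0.20)(-0.05)] = 0.0100
  C_13 = (0.00)(-0.40) − (0.85)(-0.05) = 0.0425
  C_21 = −[(-0.10)(0.75) − (-0.20)(-0.40)] = 0.1550
  C_22 = (0.65)(0.75) − (-0.20)(-0.05) = 0.4775
  C_23 = −[(0.65)(-0.40) − (-0.10)(-0.05)] = 0.2650
  C_31 = (-0.10)(-0.20) − (-0.20)(0.85) = 0.1900
  C_32 = −[(0.65)(-0.20) − (-0.20)(0.00)] = 0.1300
  C_33 = (0.65)(0.85) − (-0.10)(0.00) = 0.5525
det(I−A) = Σ_j (I−A)_1j·C_1j = (0.65)(0.5575) + (-0.10)(0.0100) + (-0.20)(0.0425) = 0.352875
adj(I−A) = Cᵀ =
  [ 0.5575   0.1550   0.1900]
  [ 0.0100   0.4775   0.1300]
  [ 0.0425   0.2650   0.5525]
(I − A)⁻¹ = adj(I−A) / det(I−A) ≈
  [   1.5799     0.4392     0.5384]
  [   0.0283     1.3532     0.3684]
  [   0.1204     0.7510     1.5657]
The output multiplier for sector j is the column-j sum of the Leontief inverse (I − A)⁻¹ = adj(I−A) / det(I−A).
Column T of adj(I−A): (0.5575, 0.0100, 0.0425); det(I−A) = 0.352875.
m_T = (0.5575 + 0.0100 + 0.0425) / 0.352875 = 0.61 / 0.352875 ≈ 1.729.

m_T = 1.729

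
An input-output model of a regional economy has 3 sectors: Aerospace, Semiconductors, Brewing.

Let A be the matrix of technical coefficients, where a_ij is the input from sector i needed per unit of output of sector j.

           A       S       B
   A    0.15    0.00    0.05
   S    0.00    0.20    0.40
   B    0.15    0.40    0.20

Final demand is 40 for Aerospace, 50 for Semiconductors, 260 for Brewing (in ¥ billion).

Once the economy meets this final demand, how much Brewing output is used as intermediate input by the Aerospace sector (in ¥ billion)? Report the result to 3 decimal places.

I − A =
  [   0.85     0.00    -0.05]
  [   0.00     0.80    -0.40]
  [  -0.15    -0.40     0.80]
Cofactors of I−A, C_ij = (−1)^(i+j)·(minor ij) (rows/columns in the sector order above):
  C_11 = (0.80)(0.80) − (-0.40)(-0.40) = 0.4800
  C_12 = −[(0.00)(0.80) − (-0.40)(-0.15)] = 0.0600
  C_13 = (0.00)(-0.40) − (0.80)(-0.15) = 0.1200
  C_21 = −[(0.00)(0.80) − (-0.05)(-0.40)] = 0.0200
  C_22 = (0.85)(0.80) − (-0.05)(-0.15) = 0.6725
  C_23 = −[(0.85)(-0.40) − (0.00)(-0.15)] = 0.3400
  C_31 = (0.00)(-0.40) − (-0.05)(0.80) = 0.0400
  C_32 = −[(0.85)(-0.40) − (-0.05)(0.00)] = 0.3400
  C_33 = (0.85)(0.80) − (0.00)(0.00) = 0.6800
det(I−A) = Σ_j (I−A)_1j·C_1j = (0.85)(0.4800) + (0.00)(0.0600) + (-0.05)(0.1200) = 0.4020
adj(I−A) = Cᵀ =
  [ 0.4800   0.0200   0.0400]
  [ 0.0600   0.6725   0.3400]
  [ 0.1200   0.3400   0.6800]
(I − A)⁻¹ = adj(I−A) / det(I−A) ≈
  [   1.1940     0.0498     0.0995]
  [   0.1493     1.6729     0.8458]
  [   0.2985     0.8458     1.6915]
First solve x = (I − A)⁻¹ d = adj(I−A)·d / det(I−A); in particular x_A = (0.4800·40 + 0.0200·50 + 0.0400·260) / 0.4020 = 30.60 / 0.4020 ≈ 76.11940.
Intermediate flow from B to A: z_BA = a_BA · x_A = 0.15 × 30.60 / 0.4020 = 4.59 / 0.4020 ≈ 11.418.

z_BA = 11.418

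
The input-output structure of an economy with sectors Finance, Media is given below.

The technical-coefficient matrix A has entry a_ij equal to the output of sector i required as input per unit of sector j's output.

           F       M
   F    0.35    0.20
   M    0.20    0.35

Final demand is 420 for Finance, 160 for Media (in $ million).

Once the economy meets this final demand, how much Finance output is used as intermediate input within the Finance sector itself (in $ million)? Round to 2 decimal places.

z_FF = 279.08

I − A =
  [   0.65    -0.20]
  [  -0.20     0.65]
det(I−A) = (0.65)(0.65) − (-0.20)(-0.20) = 0.3825
adj(I−A) = [[0.65, 0.20], [0.20, 0.65]]
(I − A)⁻¹ = adj(I−A) / det(I−A) ≈
  [   1.6993     0.5229]
  [   0.5229     1.6993]
First solve x = (I − A)⁻¹ d = adj(I−A)·d / det(I−A); in particular x_F = (0.65·420 + 0.20·160) / 0.3825 = 305.00 / 0.3825 ≈ 797.3856.
Intermediate flow from F to F: z_FF = a_FF · x_F = 0.35 × 305.00 / 0.3825 = 106.75 / 0.3825 ≈ 279.08.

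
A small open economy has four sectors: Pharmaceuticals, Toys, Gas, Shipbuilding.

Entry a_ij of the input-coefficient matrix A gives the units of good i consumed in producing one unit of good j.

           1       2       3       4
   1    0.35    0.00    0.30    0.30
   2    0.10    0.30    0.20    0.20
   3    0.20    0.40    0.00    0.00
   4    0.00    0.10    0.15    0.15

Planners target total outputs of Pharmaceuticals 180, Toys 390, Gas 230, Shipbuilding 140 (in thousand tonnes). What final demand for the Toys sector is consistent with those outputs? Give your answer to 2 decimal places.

d_2 = 181.00

I − A =
  [   0.65     0.00    -0.30    -0.30]
  [  -0.10     0.70    -0.20    -0.20]
  [  -0.20    -0.40     1.00     0.00]
  [   0.00    -0.10    -0.15     0.85]
d = (I − A) x:
  d_1 = (+0.65)·180 + (+0.00)·390 + (-0.30)·230 + (-0.30)·140 = 6.00
  d_2 = (-0.10)·180 + (+0.70)·390 + (-0.20)·230 + (-0.20)·140 = 181.00
  d_3 = (-0.20)·180 + (-0.40)·390 + (+1.00)·230 + (+0.00)·140 = 38.00
  d_4 = (+0.00)·180 + (-0.10)·390 + (-0.15)·230 + (+0.85)·140 = 45.50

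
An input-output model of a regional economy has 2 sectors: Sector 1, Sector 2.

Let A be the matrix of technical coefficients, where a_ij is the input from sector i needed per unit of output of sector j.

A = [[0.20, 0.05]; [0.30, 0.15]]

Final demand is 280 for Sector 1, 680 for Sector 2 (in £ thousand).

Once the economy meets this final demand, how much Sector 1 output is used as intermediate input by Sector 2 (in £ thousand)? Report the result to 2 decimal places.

I − A =
  [   0.80    -0.05]
  [  -0.30     0.85]
det(I−A) = (0.80)(0.85) − (-0.05)(-0.30) = 0.6650
adj(I−A) = [[0.85, 0.05], [0.30, 0.80]]
(I − A)⁻¹ = adj(I−A) / det(I−A) ≈
  [   1.2782     0.0752]
  [   0.4511     1.2030]
First solve x = (I − A)⁻¹ d = adj(I−A)·d / det(I−A); in particular x_2 = (0.30·280 + 0.80·680) / 0.6650 = 628.00 / 0.6650 ≈ 944.3609.
Intermediate flow from 1 to 2: z_12 = a_12 · x_2 = 0.05 × 628.00 / 0.6650 = 31.40 / 0.6650 ≈ 47.22.

z_12 = 47.22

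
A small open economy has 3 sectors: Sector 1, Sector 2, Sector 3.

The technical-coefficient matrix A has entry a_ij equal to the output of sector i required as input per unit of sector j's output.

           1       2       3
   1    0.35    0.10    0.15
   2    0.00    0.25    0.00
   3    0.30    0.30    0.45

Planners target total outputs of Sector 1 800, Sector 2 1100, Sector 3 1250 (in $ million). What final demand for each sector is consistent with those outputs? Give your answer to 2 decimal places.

I − A =
  [   0.65    -0.10    -0.15]
  [   0.00     0.75     0.00]
  [  -0.30    -0.30     0.55]
d = (I − A) x:
  d_1 = (+0.65)·800 + (-0.10)·1100 + (-0.15)·1250 = 222.50
  d_2 = (+0.00)·800 + (+0.75)·1100 + (+0.00)·1250 = 825.00
  d_3 = (-0.30)·800 + (-0.30)·1100 + (+0.55)·1250 = 117.50

d_1 = 222.50, d_2 = 825.00, d_3 = 117.50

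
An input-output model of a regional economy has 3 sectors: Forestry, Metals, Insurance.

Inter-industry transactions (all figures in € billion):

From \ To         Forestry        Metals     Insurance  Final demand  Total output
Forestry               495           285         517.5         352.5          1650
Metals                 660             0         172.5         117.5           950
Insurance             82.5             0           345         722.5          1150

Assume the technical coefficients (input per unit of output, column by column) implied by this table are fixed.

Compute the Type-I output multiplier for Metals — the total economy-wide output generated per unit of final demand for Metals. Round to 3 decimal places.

m_2 = 1.816

Technical coefficients a_ij = z_ij / X_j:
  a_11 = 495/1650 = 0.30, a_21 = 660/1650 = 0.40, a_31 = 82.5/1650 = 0.05
  a_12 = 285/950 = 0.30, a_22 = 0/950 = 0.00, a_32 = 0/950 = 0.00
  a_13 = 517.5/1150 = 0.45, a_23 = 172.5/1150 = 0.15, a_33 = 345/1150 = 0.30
I − A =
  [   0.70    -0.30    -0.45]
  [  -0.40     1.00    -0.15]
  [  -0.05     0.00     0.70]
Cofactors of I−A, C_ij = (−1)^(i+j)·(minor ij) (rows/columns in the sector order above):
  C_11 = (1.00)(0.70) − (-0.15)(0.00) = 0.7000
  C_12 = −[(-0.40)(0.70) − (-0.15)(-0.05)] = 0.2875
  C_13 = (-0.40)(0.00) − (1.00)(-0.05) = 0.0500
  C_21 = −[(-0.30)(0.70) − (-0.45)(0.00)] = 0.2100
  C_22 = (0.70)(0.70) − (-0.45)(-0.05) = 0.4675
  C_23 = −[(0.70)(0.00) − (-0.30)(-0.05)] = 0.0150
  C_31 = (-0.30)(-0.15) − (-0.45)(1.00) = 0.4950
  C_32 = −[(0.70)(-0.15) − (-0.45)(-0.40)] = 0.2850
  C_33 = (0.70)(1.00) − (-0.30)(-0.40) = 0.5800
det(I−A) = Σ_j (I−A)_1j·C_1j = (0.70)(0.7000) + (-0.30)(0.2875) + (-0.45)(0.0500) = 0.38125
adj(I−A) = Cᵀ =
  [ 0.7000   0.2100   0.4950]
  [ 0.2875   0.4675   0.2850]
  [ 0.0500   0.0150   0.5800]
(I − A)⁻¹ = adj(I−A) / det(I−A) ≈
  [   1.8361     0.5508     1.2984]
  [   0.7541     1.2262     0.7475]
  [   0.1311     0.0393     1.5213]
The output multiplier for sector j is the column-j sum of the Leontief inverse (I − A)⁻¹ = adj(I−A) / det(I−A).
Column 2 of adj(I−A): (0.2100, 0.4675, 0.0150); det(I−A) = 0.38125.
m_2 = (0.2100 + 0.4675 + 0.0150) / 0.38125 = 0.6925 / 0.38125 ≈ 1.816.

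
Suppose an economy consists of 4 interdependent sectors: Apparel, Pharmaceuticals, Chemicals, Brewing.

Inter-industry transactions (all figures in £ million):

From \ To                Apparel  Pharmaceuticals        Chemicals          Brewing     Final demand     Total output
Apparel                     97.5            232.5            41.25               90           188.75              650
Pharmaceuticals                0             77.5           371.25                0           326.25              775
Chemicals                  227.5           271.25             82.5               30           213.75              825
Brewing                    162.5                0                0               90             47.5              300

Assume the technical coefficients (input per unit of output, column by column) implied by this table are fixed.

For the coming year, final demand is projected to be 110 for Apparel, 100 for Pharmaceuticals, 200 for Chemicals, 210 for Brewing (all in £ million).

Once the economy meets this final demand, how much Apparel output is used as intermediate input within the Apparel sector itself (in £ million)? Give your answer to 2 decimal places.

z_AA = 72.47

Technical coefficients a_ij = z_ij / X_j:
  a_AA = 97.5/650 = 0.15, a_PA = 0/650 = 0.00, a_CA = 227.5/650 = 0.35, a_BA = 162.5/650 = 0.25
  a_AP = 232.5/775 = 0.30, a_PP = 77.5/775 = 0.10, a_CP = 271.25/775 = 0.35, a_BP = 0/775 = 0.00
  a_AC = 41.25/825 = 0.05, a_PC = 371.25/825 = 0.45, a_CC = 82.5/825 = 0.10, a_BC = 0/825 = 0.00
  a_AB = 90/300 = 0.30, a_PB = 0/300 = 0.00, a_CB = 30/300 = 0.10, a_BB = 90/300 = 0.30
I − A =
  [   0.85    -0.30    -0.05    -0.30]
  [   0.00     0.90    -0.45     0.00]
  [  -0.35    -0.35     0.90    -0.10]
  [  -0.25     0.00     0.00     0.70]
Compute the cofactors C_ij = (−1)^(i+j)·(3×3 minor ij) of I−A; the adjugate is their transpose:
adj(I−A) = Cᵀ =
  [ 0.456750   0.201250   0.126000   0.213750]
  [ 0.121500   0.454500   0.234000   0.085500]
  [ 0.243000   0.263000   0.468000   0.171000]
  [ 0.163125   0.071875   0.045000   0.491625]
det(I−A) = Σ_j (I−A)_1j·C_1j = (0.85)(0.456750) + (-0.30)(0.121500) + (-0.05)(0.243000) + (-0.30)(0.163125) = 0.2907
(I − A)⁻¹ = adj(I−A) / det(I−A) ≈
  [   1.5712     0.6923     0.4334     0.7353]
  [   0.4180     1.5635     0.8050     0.2941]
  [   0.8359     0.9047     1.6099     0.5882]
  [   0.5611     0.2472     0.1548     1.6912]
First solve x = (I − A)⁻¹ d = adj(I−A)·d / det(I−A); in particular x_A = (0.456750·110 + 0.201250·100 + 0.126000·200 + 0.213750·210) / 0.2907 = 140.455 / 0.2907 ≈ 483.1613.
Intermediate flow from A to A: z_AA = a_AA · x_A = 0.15 × 140.455 / 0.2907 = 21.06825 / 0.2907 ≈ 72.47.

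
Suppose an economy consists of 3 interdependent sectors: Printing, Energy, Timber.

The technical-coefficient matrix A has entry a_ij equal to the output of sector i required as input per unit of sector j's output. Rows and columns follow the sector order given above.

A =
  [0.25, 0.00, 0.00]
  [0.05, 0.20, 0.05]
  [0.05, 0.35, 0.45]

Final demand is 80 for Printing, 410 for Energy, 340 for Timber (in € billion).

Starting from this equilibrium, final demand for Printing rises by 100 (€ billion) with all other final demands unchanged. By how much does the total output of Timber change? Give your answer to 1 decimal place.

Δx_3 = 18.1

I − A =
  [   0.75     0.00     0.00]
  [  -0.05     0.80    -0.05]
  [  -0.05    -0.35     0.55]
Cofactors of I−A, C_ij = (−1)^(i+j)·(minor ij) (rows/columns in the sector order above):
  C_11 = (0.80)(0.55) − (-0.05)(-0.35) = 0.4225
  C_12 = −[(-0.05)(0.55) − (-0.05)(-0.05)] = 0.0300
  C_13 = (-0.05)(-0.35) − (0.80)(-0.05) = 0.0575
  C_21 = −[(0.00)(0.55) − (0.00)(-0.35)] = 0.0000
  C_22 = (0.75)(0.55) − (0.00)(-0.05) = 0.4125
  C_23 = −[(0.75)(-0.35) − (0.00)(-0.05)] = 0.2625
  C_31 = (0.00)(-0.05) − (0.00)(0.80) = 0.0000
  C_32 = −[(0.75)(-0.05) − (0.00)(-0.05)] = 0.0375
  C_33 = (0.75)(0.80) − (0.00)(-0.05) = 0.6000
det(I−A) = Σ_j (I−A)_1j·C_1j = (0.75)(0.4225) + (0.00)(0.0300) + (0.00)(0.0575) = 0.316875
adj(I−A) = Cᵀ =
  [ 0.4225   0.0000   0.0000]
  [ 0.0300   0.4125   0.0375]
  [ 0.0575   0.2625   0.6000]
(I − A)⁻¹ = adj(I−A) / det(I−A) ≈
  [   1.3333     0.0000     0.0000]
  [   0.0947     1.3018     0.1183]
  [   0.1815     0.8284     1.8935]
Δx = (I − A)⁻¹ Δd with Δd having +100 in the Printing component and 0 elsewhere.
So Δx_3 = L_31 · (+100), where L_31 = adj(I−A)_31 / det(I−A) = 0.0575 / 0.316875.
Δx_3 = 0.0575 × (+100) / 0.316875 = 5.75 / 0.316875 ≈ 18.1.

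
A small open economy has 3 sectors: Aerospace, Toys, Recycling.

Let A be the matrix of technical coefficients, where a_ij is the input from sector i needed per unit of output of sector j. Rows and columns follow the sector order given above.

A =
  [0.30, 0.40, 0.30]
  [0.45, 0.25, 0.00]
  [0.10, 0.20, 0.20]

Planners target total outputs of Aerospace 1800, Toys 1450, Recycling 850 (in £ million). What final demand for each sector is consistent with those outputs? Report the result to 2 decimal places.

d_1 = 425.00, d_2 = 277.50, d_3 = 210.00

I − A =
  [   0.70    -0.40    -0.30]
  [  -0.45     0.75     0.00]
  [  -0.10    -0.20     0.80]
d = (I − A) x:
  d_1 = (+0.70)·1800 + (-0.40)·1450 + (-0.30)·850 = 425.00
  d_2 = (-0.45)·1800 + (+0.75)·1450 + (+0.00)·850 = 277.50
  d_3 = (-0.10)·1800 + (-0.20)·1450 + (+0.80)·850 = 210.00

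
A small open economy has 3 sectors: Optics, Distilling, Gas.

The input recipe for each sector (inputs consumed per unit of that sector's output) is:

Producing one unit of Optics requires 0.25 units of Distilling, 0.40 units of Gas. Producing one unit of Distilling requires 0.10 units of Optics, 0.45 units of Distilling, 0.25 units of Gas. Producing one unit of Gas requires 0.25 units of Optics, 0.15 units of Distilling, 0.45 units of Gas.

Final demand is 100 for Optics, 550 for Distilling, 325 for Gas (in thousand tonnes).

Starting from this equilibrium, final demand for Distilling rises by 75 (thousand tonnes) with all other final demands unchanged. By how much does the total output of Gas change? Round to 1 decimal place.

I − A =
  [   1.00    -0.10    -0.25]
  [  -0.25     0.55    -0.15]
  [  -0.40    -0.25     0.55]
Cofactors of I−A, C_ij = (−1)^(i+j)·(minor ij) (rows/columns in the sector order above):
  C_11 = (0.55)(0.55) − (-0.15)(-0.25) = 0.2650
  C_12 = −[(-0.25)(0.55) − (-0.15)(-0.40)] = 0.1975
  C_13 = (-0.25)(-0.25) − (0.55)(-0.40) = 0.2825
  C_21 = −[(-0.10)(0.55) − (-0.25)(-0.25)] = 0.1175
  C_22 = (1.00)(0.55) − (-0.25)(-0.40) = 0.4500
  C_23 = −[(1.00)(-0.25) − (-0.10)(-0.40)] = 0.2900
  C_31 = (-0.10)(-0.15) − (-0.25)(0.55) = 0.1525
  C_32 = −[(1.00)(-0.15) − (-0.25)(-0.25)] = 0.2125
  C_33 = (1.00)(0.55) − (-0.10)(-0.25) = 0.5250
det(I−A) = Σ_j (I−A)_1j·C_1j = (1.00)(0.2650) + (-0.10)(0.1975) + (-0.25)(0.2825) = 0.174625
adj(I−A) = Cᵀ =
  [ 0.2650   0.1175   0.1525]
  [ 0.1975   0.4500   0.2125]
  [ 0.2825   0.2900   0.5250]
(I − A)⁻¹ = adj(I−A) / det(I−A) ≈
  [   1.5175     0.6729     0.8733]
  [   1.1310     2.5770     1.2169]
  [   1.6178     1.6607     3.0064]
Δx = (I − A)⁻¹ Δd with Δd having +75 in the Distilling component and 0 elsewhere.
So Δx_G = L_GD · (+75), where L_GD = adj(I−A)_GD / det(I−A) = 0.2900 / 0.174625.
Δx_G = 0.2900 × (+75) / 0.174625 = 21.75 / 0.174625 ≈ 124.6.

Δx_G = 124.6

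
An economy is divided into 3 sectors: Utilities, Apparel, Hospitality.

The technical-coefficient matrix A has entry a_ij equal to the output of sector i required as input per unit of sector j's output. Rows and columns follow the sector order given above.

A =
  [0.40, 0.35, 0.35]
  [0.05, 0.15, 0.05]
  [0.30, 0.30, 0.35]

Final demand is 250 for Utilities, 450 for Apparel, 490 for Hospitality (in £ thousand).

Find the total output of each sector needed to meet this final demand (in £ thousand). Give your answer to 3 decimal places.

x_1 = 2073.802, x_2 = 773.034, x_3 = 2067.771

I − A =
  [   0.60    -0.35    -0.35]
  [  -0.05     0.85    -0.05]
  [  -0.30    -0.30     0.65]
Cofactors of I−A, C_ij = (−1)^(i+j)·(minor ij) (rows/columns in the sector order above):
  C_11 = (0.85)(0.65) − (-0.05)(-0.30) = 0.5375
  C_12 = −[(-0.05)(0.65) − (-0.05)(-0.30)] = 0.0475
  C_13 = (-0.05)(-0.30) − (0.85)(-0.30) = 0.2700
  C_21 = −[(-0.35)(0.65) − (-0.35)(-0.30)] = 0.3325
  C_22 = (0.60)(0.65) − (-0.35)(-0.30) = 0.2850
  C_23 = −[(0.60)(-0.30) − (-0.35)(-0.30)] = 0.2850
  C_31 = (-0.35)(-0.05) − (-0.35)(0.85) = 0.3150
  C_32 = −[(0.60)(-0.05) − (-0.35)(-0.05)] = 0.0475
  C_33 = (0.60)(0.85) − (-0.35)(-0.05) = 0.4925
det(I−A) = Σ_j (I−A)_1j·C_1j = (0.60)(0.5375) + (-0.35)(0.0475) + (-0.35)(0.2700) = 0.211375
adj(I−A) = Cᵀ =
  [ 0.5375   0.3325   0.3150]
  [ 0.0475   0.2850   0.0475]
  [ 0.2700   0.2850   0.4925]
(I − A)⁻¹ = adj(I−A) / det(I−A) ≈
  [   2.5429     1.5730     1.4902]
  [   0.2247     1.3483     0.2247]
  [   1.2774     1.3483     2.3300]
x = (I − A)⁻¹ d = adj(I−A)·d / det(I−A), with det(I−A) = 0.211375:
  x_1 = (0.5375·250 + 0.3325·450 + 0.3150·490) / 0.211375 = 438.35 / 0.211375 ≈ 2073.802
  x_2 = (0.0475·250 + 0.2850·450 + 0.0475·490) / 0.211375 = 163.40 / 0.211375 ≈ 773.034
  x_3 = (0.2700·250 + 0.2850·450 + 0.4925·490) / 0.211375 = 437.075 / 0.211375 ≈ 2067.771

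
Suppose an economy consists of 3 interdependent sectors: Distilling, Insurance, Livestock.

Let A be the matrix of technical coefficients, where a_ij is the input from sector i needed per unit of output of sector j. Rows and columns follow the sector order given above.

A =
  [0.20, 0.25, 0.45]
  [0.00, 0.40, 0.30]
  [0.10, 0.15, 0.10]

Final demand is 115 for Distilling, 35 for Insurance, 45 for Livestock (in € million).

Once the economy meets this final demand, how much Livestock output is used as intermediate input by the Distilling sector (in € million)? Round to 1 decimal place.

I − A =
  [   0.80    -0.25    -0.45]
  [   0.00     0.60    -0.30]
  [  -0.10    -0.15     0.90]
Cofactors of I−A, C_ij = (−1)^(i+j)·(minor ij) (rows/columns in the sector order above):
  C_11 = (0.60)(0.90) − (-0.30)(-0.15) = 0.4950
  C_12 = −[(0.00)(0.90) − (-0.30)(-0.10)] = 0.0300
  C_13 = (0.00)(-0.15) − (0.60)(-0.10) = 0.0600
  C_21 = −[(-0.25)(0.90) − (-0.45)(-0.15)] = 0.2925
  C_22 = (0.80)(0.90) − (-0.45)(-0.10) = 0.6750
  C_23 = −[(0.80)(-0.15) − (-0.25)(-0.10)] = 0.1450
  C_31 = (-0.25)(-0.30) − (-0.45)(0.60) = 0.3450
  C_32 = −[(0.80)(-0.30) − (-0.45)(0.00)] = 0.2400
  C_33 = (0.80)(0.60) − (-0.25)(0.00) = 0.4800
det(I−A) = Σ_j (I−A)_1j·C_1j = (0.80)(0.4950) + (-0.25)(0.0300) + (-0.45)(0.0600) = 0.3615
adj(I−A) = Cᵀ =
  [ 0.4950   0.2925   0.3450]
  [ 0.0300   0.6750   0.2400]
  [ 0.0600   0.1450   0.4800]
(I − A)⁻¹ = adj(I−A) / det(I−A) ≈
  [   1.3693     0.8091     0.9544]
  [   0.0830     1.8672     0.6639]
  [   0.1660     0.4011     1.3278]
First solve x = (I − A)⁻¹ d = adj(I−A)·d / det(I−A); in particular x_1 = (0.4950·115 + 0.2925·35 + 0.3450·45) / 0.3615 = 82.6875 / 0.3615 ≈ 228.734.
Intermediate flow from 3 to 1: z_31 = a_31 · x_1 = 0.10 × 82.6875 / 0.3615 = 8.26875 / 0.3615 ≈ 22.9.

z_31 = 22.9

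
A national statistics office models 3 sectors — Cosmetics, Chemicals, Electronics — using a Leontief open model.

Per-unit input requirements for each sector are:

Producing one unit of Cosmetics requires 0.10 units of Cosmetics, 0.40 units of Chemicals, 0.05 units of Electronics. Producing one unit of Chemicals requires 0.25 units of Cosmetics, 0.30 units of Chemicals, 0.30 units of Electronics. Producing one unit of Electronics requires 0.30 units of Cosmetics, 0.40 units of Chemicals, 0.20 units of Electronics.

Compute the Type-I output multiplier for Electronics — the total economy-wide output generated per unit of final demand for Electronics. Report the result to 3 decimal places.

I − A =
  [   0.90    -0.25    -0.30]
  [  -0.40     0.70    -0.40]
  [  -0.05    -0.30     0.80]
Cofactors of I−A, C_ij = (−1)^(i+j)·(minor ij) (rows/columns in the sector order above):
  C_11 = (0.70)(0.80) − (-0.40)(-0.30) = 0.4400
  C_12 = −[(-0.40)(0.80) − (-0.40)(-0.05)] = 0.3400
  C_13 = (-0.40)(-0.30) − (0.70)(-0.05) = 0.1550
  C_21 = −[(-0.25)(0.80) − (-0.30)(-0.30)] = 0.2900
  C_22 = (0.90)(0.80) − (-0.30)(-0.05) = 0.7050
  C_23 = −[(0.90)(-0.30) − (-0.25)(-0.05)] = 0.2825
  C_31 = (-0.25)(-0.40) − (-0.30)(0.70) = 0.3100
  C_32 = −[(0.90)(-0.40) − (-0.30)(-0.40)] = 0.4800
  C_33 = (0.90)(0.70) − (-0.25)(-0.40) = 0.5300
det(I−A) = Σ_j (I−A)_1j·C_1j = (0.90)(0.4400) + (-0.25)(0.3400) + (-0.30)(0.1550) = 0.2645
adj(I−A) = Cᵀ =
  [ 0.4400   0.2900   0.3100]
  [ 0.3400   0.7050   0.4800]
  [ 0.1550   0.2825   0.5300]
(I − A)⁻¹ = adj(I−A) / det(I−A) ≈
  [   1.6635     1.0964     1.1720]
  [   1.2854     2.6654     1.8147]
  [   0.5860     1.0681     2.0038]
The output multiplier for sector j is the column-j sum of the Leontief inverse (I − A)⁻¹ = adj(I−A) / det(I−A).
Column 3 of adj(I−A): (0.3100, 0.4800, 0.5300); det(I−A) = 0.2645.
m_3 = (0.3100 + 0.4800 + 0.5300) / 0.2645 = 1.32 / 0.2645 ≈ 4.991.

m_3 = 4.991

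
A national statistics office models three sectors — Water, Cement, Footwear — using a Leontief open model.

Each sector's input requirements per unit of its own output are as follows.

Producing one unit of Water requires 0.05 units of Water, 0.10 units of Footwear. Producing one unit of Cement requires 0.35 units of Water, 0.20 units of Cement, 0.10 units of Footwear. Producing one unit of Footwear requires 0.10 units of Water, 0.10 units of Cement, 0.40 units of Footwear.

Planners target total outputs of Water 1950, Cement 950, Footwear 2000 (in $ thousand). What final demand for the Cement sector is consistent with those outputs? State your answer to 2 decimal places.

I − A =
  [   0.95    -0.35    -0.10]
  [   0.00     0.80    -0.10]
  [  -0.10    -0.10     0.60]
d = (I − A) x:
  d_1 = (+0.95)·1950 + (-0.35)·950 + (-0.10)·2000 = 1320.00
  d_2 = (+0.00)·1950 + (+0.80)·950 + (-0.10)·2000 = 560.00
  d_3 = (-0.10)·1950 + (-0.10)·950 + (+0.60)·2000 = 910.00

d_2 = 560.00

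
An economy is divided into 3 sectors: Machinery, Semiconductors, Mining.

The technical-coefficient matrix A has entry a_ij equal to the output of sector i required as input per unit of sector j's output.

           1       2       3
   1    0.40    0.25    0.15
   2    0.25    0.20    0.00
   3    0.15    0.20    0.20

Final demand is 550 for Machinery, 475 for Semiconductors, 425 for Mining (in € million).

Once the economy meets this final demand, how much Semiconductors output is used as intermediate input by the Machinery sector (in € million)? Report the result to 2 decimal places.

I − A =
  [   0.60    -0.25    -0.15]
  [  -0.25     0.80     0.00]
  [  -0.15    -0.20     0.80]
Cofactors of I−A, C_ij = (−1)^(i+j)·(minor ij) (rows/columns in the sector order above):
  C_11 = (0.80)(0.80) − (0.00)(-0.20) = 0.6400
  C_12 = −[(-0.25)(0.80) − (0.00)(-0.15)] = 0.2000
  C_13 = (-0.25)(-0.20) − (0.80)(-0.15) = 0.1700
  C_21 = −[(-0.25)(0.80) − (-0.15)(-0.20)] = 0.2300
  C_22 = (0.60)(0.80) − (-0.15)(-0.15) = 0.4575
  C_23 = −[(0.60)(-0.20) − (-0.25)(-0.15)] = 0.1575
  C_31 = (-0.25)(0.00) − (-0.15)(0.80) = 0.1200
  C_32 = −[(0.60)(0.00) − (-0.15)(-0.25)] = 0.0375
  C_33 = (0.60)(0.80) − (-0.25)(-0.25) = 0.4175
det(I−A) = Σ_j (I−A)_1j·C_1j = (0.60)(0.6400) + (-0.25)(0.2000) + (-0.15)(0.1700) = 0.3085
adj(I−A) = Cᵀ =
  [ 0.6400   0.2300   0.1200]
  [ 0.2000   0.4575   0.0375]
  [ 0.1700   0.1575   0.4175]
(I − A)⁻¹ = adj(I−A) / det(I−A) ≈
  [   2.0746     0.7455     0.3890]
  [   0.6483     1.4830     0.1216]
  [   0.5511     0.5105     1.3533]
First solve x = (I − A)⁻¹ d = adj(I−A)·d / det(I−A); in particular x_1 = (0.6400·550 + 0.2300·475 + 0.1200·425) / 0.3085 = 512.25 / 0.3085 ≈ 1660.4538.
Intermediate flow from 2 to 1: z_21 = a_21 · x_1 = 0.25 × 512.25 / 0.3085 = 128.0625 / 0.3085 ≈ 415.11.

z_21 = 415.11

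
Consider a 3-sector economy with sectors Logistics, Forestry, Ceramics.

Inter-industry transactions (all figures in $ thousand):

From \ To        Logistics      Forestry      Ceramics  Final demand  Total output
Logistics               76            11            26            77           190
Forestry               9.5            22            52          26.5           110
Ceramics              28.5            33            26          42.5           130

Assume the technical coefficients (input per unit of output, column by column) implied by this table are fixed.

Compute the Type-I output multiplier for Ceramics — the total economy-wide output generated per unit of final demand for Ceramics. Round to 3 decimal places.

m_C = 3.364

Technical coefficients a_ij = z_ij / X_j:
  a_LL = 76/190 = 0.40, a_FL = 9.5/190 = 0.05, a_CL = 28.5/190 = 0.15
  a_LF = 11/110 = 0.10, a_FF = 22/110 = 0.20, a_CF = 33/110 = 0.30
  a_LC = 26/130 = 0.20, a_FC = 52/130 = 0.40, a_CC = 26/130 = 0.20
I − A =
  [   0.60    -0.10    -0.20]
  [  -0.05     0.80    -0.40]
  [  -0.15    -0.30     0.80]
Cofactors of I−A, C_ij = (−1)^(i+j)·(minor ij) (rows/columns in the sector order above):
  C_11 = (0.80)(0.80) − (-0.40)(-0.30) = 0.5200
  C_12 = −[(-0.05)(0.80) − (-0.40)(-0.15)] = 0.1000
  C_13 = (-0.05)(-0.30) − (0.80)(-0.15) = 0.1350
  C_21 = −[(-0.10)(0.80) − (-0.20)(-0.30)] = 0.1400
  C_22 = (0.60)(0.80) − (-0.20)(-0.15) = 0.4500
  C_23 = −[(0.60)(-0.30) − (-0.10)(-0.15)] = 0.1950
  C_31 = (-0.10)(-0.40) − (-0.20)(0.80) = 0.2000
  C_32 = −[(0.60)(-0.40) − (-0.20)(-0.05)] = 0.2500
  C_33 = (0.60)(0.80) − (-0.10)(-0.05) = 0.4750
det(I−A) = Σ_j (I−A)_1j·C_1j = (0.60)(0.5200) + (-0.10)(0.1000) + (-0.20)(0.1350) = 0.2750
adj(I−A) = Cᵀ =
  [ 0.5200   0.1400   0.2000]
  [ 0.1000   0.4500   0.2500]
  [ 0.1350   0.1950   0.4750]
(I − A)⁻¹ = adj(I−A) / det(I−A) ≈
  [   1.8909     0.5091     0.7273]
  [   0.3636     1.6364     0.9091]
  [   0.4909     0.7091     1.7273]
The output multiplier for sector j is the column-j sum of the Leontief inverse (I − A)⁻¹ = adj(I−A) / det(I−A).
Column C of adj(I−A): (0.2000, 0.2500, 0.4750); det(I−A) = 0.2750.
m_C = (0.2000 + 0.2500 + 0.4750) / 0.2750 = 0.925 / 0.2750 ≈ 3.364.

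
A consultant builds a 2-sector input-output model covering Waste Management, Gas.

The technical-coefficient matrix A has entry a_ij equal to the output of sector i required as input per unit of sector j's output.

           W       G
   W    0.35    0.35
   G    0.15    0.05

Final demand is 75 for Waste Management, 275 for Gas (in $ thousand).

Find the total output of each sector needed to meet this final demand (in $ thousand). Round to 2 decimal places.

x_W = 296.46, x_G = 336.28

I − A =
  [   0.65    -0.35]
  [  -0.15     0.95]
det(I−A) = (0.65)(0.95) − (-0.35)(-0.15) = 0.5650
adj(I−A) = [[0.95, 0.35], [0.15, 0.65]]
(I − A)⁻¹ = adj(I−A) / det(I−A) ≈
  [   1.6814     0.6195]
  [   0.2655     1.1504]
x = (I − A)⁻¹ d = adj(I−A)·d / det(I−A), with det(I−A) = 0.5650:
  x_W = (0.95·75 + 0.35·275) / 0.5650 = 167.50 / 0.5650 ≈ 296.46
  x_G = (0.15·75 + 0.65·275) / 0.5650 = 190.00 / 0.5650 ≈ 336.28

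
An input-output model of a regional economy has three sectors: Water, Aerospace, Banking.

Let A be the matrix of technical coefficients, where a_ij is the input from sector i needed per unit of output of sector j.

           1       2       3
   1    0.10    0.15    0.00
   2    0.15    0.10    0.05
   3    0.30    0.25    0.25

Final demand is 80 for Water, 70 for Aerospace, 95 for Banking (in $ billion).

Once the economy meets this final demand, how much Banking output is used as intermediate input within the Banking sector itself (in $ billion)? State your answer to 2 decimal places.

I − A =
  [   0.90    -0.15     0.00]
  [  -0.15     0.90    -0.05]
  [  -0.30    -0.25     0.75]
Cofactors of I−A, C_ij = (−1)^(i+j)·(minor ij) (rows/columns in the sector order above):
  C_11 = (0.90)(0.75) − (-0.05)(-0.25) = 0.6625
  C_12 = −[(-0.15)(0.75) − (-0.05)(-0.30)] = 0.1275
  C_13 = (-0.15)(-0.25) − (0.90)(-0.30) = 0.3075
  C_21 = −[(-0.15)(0.75) − (0.00)(-0.25)] = 0.1125
  C_22 = (0.90)(0.75) − (0.00)(-0.30) = 0.6750
  C_23 = −[(0.90)(-0.25) − (-0.15)(-0.30)] = 0.2700
  C_31 = (-0.15)(-0.05) − (0.00)(0.90) = 0.0075
  C_32 = −[(0.90)(-0.05) − (0.00)(-0.15)] = 0.0450
  C_33 = (0.90)(0.90) − (-0.15)(-0.15) = 0.7875
det(I−A) = Σ_j (I−A)_1j·C_1j = (0.90)(0.6625) + (-0.15)(0.1275) + (0.00)(0.3075) = 0.577125
adj(I−A) = Cᵀ =
  [ 0.6625   0.1125   0.0075]
  [ 0.1275   0.6750   0.0450]
  [ 0.3075   0.2700   0.7875]
(I − A)⁻¹ = adj(I−A) / det(I−A) ≈
  [   1.1479     0.1949     0.0130]
  [   0.2209     1.1696     0.0780]
  [   0.5328     0.4678     1.3645]
First solve x = (I − A)⁻¹ d = adj(I−A)·d / det(I−A); in particular x_3 = (0.3075·80 + 0.2700·70 + 0.7875·95) / 0.577125 = 118.3125 / 0.577125 ≈ 205.0032.
Intermediate flow from 3 to 3: z_33 = a_33 · x_3 = 0.25 × 118.3125 / 0.577125 = 29.578125 / 0.577125 ≈ 51.25.

z_33 = 51.25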